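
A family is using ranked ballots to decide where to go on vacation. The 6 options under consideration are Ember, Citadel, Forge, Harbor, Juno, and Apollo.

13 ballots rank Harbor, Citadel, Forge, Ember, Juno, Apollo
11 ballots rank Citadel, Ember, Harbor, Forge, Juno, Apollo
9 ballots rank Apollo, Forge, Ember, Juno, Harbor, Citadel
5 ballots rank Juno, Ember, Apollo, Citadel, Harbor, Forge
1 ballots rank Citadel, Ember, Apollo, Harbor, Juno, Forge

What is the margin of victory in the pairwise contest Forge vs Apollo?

9

Ballots ranking Forge above Apollo: 13+11 = 24.
Ballots ranking Apollo above Forge: 9+5+1 = 15.
Forge wins 24–15, a margin of 9.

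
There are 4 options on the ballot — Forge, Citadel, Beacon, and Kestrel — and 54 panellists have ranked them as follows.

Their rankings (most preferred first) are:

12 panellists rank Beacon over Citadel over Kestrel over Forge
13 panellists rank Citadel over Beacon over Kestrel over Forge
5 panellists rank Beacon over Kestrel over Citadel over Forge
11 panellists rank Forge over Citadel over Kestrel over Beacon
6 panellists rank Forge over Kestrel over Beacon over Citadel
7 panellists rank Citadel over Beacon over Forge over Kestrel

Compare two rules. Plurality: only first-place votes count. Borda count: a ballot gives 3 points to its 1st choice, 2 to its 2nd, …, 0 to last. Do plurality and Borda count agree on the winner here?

Yes

Plurality first-place counts: Forge 17, Citadel 20, Beacon 17, Kestrel 0 → Citadel.
Borda totals: Forge 58, Citadel 111, Beacon 97, Kestrel 58 → Citadel.
The two rules agree on Citadel.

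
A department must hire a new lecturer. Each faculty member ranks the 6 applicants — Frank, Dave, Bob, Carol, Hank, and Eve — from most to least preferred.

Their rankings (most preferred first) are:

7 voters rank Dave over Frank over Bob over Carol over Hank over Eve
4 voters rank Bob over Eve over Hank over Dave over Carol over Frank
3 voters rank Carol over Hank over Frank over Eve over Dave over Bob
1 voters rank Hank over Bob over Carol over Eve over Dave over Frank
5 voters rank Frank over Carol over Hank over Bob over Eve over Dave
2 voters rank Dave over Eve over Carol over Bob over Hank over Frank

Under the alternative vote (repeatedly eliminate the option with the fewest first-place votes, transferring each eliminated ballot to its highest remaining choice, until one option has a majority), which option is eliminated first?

Eve

Round 1: Dave 9, Frank 5, Bob 4, Carol 3, Hank 1, Eve 0. Eve has the fewest and is eliminated.
Round 2: Dave 9, Frank 5, Bob 4, Carol 3, Hank 1. Hank has the fewest and is eliminated.
Round 3: Dave 9, Frank 5, Bob 5, Carol 3. Carol has the fewest and is eliminated.
Round 4: Dave 9, Frank 8, Bob 5. Bob has the fewest and is eliminated.
Round 5: Dave 14, Frank 8. Dave has a majority.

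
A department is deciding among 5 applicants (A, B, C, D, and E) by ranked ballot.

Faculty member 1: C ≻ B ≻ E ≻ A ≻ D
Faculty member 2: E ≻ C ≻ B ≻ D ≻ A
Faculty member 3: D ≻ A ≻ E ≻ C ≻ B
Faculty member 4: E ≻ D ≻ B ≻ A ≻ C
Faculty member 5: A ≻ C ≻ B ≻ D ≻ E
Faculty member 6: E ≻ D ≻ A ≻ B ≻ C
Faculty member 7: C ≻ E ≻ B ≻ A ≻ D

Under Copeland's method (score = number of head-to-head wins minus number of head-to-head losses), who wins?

Pairwise results:
  A vs B: B wins 4–3.
  A vs C: A wins 4–3.
  A vs D: D wins 4–3.
  A vs E: E wins 5–2.
  B vs C: C wins 5–2.
  B vs D: B wins 4–3.
  B vs E: E wins 5–2.
  C vs D: C wins 4–3.
  C vs E: E wins 4–3.
  D vs E: E wins 5–2.
Copeland scores (wins − losses):
  A: 1 − 3 = -2
  B: 2 − 2 = 0
  C: 2 − 2 = 0
  D: 1 − 3 = -2
  E: 4 − 0 = 4
E has the best Copeland score.

E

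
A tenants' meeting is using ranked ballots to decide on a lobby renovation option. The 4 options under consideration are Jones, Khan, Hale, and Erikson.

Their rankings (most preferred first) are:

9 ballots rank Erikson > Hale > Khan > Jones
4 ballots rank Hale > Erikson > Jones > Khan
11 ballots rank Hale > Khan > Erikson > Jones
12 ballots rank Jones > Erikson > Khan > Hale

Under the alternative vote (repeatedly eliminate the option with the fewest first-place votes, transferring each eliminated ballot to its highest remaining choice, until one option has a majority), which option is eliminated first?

Khan

Round 1: Hale 15, Jones 12, Erikson 9, Khan 0. Khan has the fewest and is eliminated.
Round 2: Hale 15, Jones 12, Erikson 9. Erikson has the fewest and is eliminated.
Round 3: Hale 24, Jones 12. Hale has a majority.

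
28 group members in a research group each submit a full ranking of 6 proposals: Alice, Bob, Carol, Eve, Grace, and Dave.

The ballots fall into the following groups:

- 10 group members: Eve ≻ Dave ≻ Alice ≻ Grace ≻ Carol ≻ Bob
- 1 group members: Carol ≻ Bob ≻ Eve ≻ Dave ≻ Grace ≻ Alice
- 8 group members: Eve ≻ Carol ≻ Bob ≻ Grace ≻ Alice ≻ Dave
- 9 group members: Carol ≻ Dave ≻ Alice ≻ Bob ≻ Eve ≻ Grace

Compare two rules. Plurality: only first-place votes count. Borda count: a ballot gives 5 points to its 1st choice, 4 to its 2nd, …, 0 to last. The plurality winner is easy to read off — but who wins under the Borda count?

Eve

Plurality first-place counts: Alice 0, Bob 0, Carol 10, Eve 18, Grace 0, Dave 0 → Eve.
Borda totals: Alice 65, Bob 46, Carol 92, Eve 102, Grace 37, Dave 78 → Eve.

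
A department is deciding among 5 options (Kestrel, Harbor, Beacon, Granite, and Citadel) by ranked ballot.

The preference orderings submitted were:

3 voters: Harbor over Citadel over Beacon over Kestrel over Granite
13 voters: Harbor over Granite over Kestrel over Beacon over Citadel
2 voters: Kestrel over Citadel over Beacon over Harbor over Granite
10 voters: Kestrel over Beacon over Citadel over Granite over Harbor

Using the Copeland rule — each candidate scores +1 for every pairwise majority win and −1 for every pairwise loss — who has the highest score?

Harbor

Pairwise results:
  Kestrel vs Harbor: Harbor wins 16–12.
  Kestrel vs Beacon: Kestrel wins 25–3.
  Kestrel vs Granite: Kestrel wins 15–13.
  Kestrel vs Citadel: Kestrel wins 25–3.
  Harbor vs Beacon: Harbor wins 16–12.
  Harbor vs Granite: Harbor wins 18–10.
  Harbor vs Citadel: Harbor wins 16–12.
  Beacon vs Granite: Beacon wins 15–13.
  Beacon vs Citadel: Beacon wins 23–5.
  Granite vs Citadel: Citadel wins 15–13.
Copeland scores (wins − losses):
  Kestrel: 3 − 1 = 2
  Harbor: 4 − 0 = 4
  Beacon: 2 − 2 = 0
  Granite: 0 − 4 = -4
  Citadel: 1 − 3 = -2
Harbor has the best Copeland score.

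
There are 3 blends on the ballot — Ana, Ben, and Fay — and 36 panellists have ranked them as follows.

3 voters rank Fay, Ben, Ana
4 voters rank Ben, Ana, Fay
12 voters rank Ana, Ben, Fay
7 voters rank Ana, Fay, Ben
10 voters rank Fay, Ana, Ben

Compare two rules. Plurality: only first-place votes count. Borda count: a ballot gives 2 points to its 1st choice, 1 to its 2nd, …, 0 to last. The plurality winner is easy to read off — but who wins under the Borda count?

Plurality first-place counts: Ana 19, Ben 4, Fay 13 → Ana.
Borda totals: Ana 52, Ben 23, Fay 33 → Ana.

Ana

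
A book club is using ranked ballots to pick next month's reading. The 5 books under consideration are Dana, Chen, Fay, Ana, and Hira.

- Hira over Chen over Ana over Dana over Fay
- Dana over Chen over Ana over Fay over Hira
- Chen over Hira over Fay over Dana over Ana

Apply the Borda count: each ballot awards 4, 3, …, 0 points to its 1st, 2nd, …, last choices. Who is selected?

Borda scores:
  Dana: 1 + 4 + 1 = 6
  Chen: 3 + 3 + 4 = 10
  Fay: 0 + 1 + 2 = 3
  Ana: 2 + 2 + 0 = 4
  Hira: 4 + 0 + 3 = 7
Chen has the highest total.

Chen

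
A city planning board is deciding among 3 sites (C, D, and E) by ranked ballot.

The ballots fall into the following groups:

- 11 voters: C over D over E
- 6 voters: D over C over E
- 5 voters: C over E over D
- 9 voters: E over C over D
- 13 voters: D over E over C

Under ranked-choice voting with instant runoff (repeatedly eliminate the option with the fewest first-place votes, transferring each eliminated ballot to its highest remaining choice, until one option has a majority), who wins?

Round 1: D 19, C 16, E 9. E has the fewest and is eliminated.
Round 2: C 25, D 19. C has a majority.

C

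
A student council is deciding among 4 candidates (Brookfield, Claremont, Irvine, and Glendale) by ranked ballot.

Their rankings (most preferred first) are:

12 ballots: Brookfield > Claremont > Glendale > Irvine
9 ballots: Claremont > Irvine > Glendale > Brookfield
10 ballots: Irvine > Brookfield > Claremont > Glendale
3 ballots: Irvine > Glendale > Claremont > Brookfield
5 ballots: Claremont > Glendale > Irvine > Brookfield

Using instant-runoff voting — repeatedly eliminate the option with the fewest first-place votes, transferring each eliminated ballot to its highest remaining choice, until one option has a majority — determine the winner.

Round 1: Claremont 14, Irvine 13, Brookfield 12, Glendale 0. Glendale has the fewest and is eliminated.
Round 2: Claremont 14, Irvine 13, Brookfield 12. Brookfield has the fewest and is eliminated.
Round 3: Claremont 26, Irvine 13. Claremont has a majority.

Claremont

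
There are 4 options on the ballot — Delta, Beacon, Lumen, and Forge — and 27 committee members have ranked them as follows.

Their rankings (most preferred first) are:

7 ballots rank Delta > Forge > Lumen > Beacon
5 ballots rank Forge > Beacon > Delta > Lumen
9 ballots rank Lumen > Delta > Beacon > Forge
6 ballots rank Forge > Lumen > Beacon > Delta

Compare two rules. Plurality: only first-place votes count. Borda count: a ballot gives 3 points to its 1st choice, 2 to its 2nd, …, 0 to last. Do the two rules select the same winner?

Plurality first-place counts: Delta 7, Beacon 0, Lumen 9, Forge 11 → Forge.
Borda totals: Delta 44, Beacon 25, Lumen 46, Forge 47 → Forge.
The two rules agree on Forge.

Yes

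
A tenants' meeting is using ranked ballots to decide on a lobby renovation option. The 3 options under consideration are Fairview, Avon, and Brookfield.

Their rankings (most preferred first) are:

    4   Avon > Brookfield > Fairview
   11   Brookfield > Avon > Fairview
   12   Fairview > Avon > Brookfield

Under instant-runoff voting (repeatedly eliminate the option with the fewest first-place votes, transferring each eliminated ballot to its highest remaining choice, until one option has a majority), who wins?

Brookfield

Round 1: Fairview 12, Brookfield 11, Avon 4. Avon has the fewest and is eliminated.
Round 2: Brookfield 15, Fairview 12. Brookfield has a majority.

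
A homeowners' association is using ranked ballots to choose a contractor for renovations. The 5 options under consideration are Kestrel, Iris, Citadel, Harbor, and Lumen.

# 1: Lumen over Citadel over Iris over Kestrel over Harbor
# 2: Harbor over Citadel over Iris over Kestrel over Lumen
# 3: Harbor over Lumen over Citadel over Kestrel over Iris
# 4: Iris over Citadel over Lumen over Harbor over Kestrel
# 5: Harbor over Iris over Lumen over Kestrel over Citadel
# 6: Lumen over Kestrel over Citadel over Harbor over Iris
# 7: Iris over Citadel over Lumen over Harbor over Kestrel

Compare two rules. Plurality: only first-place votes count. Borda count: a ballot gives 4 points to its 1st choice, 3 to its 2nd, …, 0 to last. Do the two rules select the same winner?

Plurality first-place counts: Kestrel 0, Iris 2, Citadel 0, Harbor 3, Lumen 2 → Harbor.
Borda totals: Kestrel 7, Iris 15, Citadel 16, Harbor 15, Lumen 17 → Lumen.
The two rules disagree: plurality picks Harbor, Borda picks Lumen.

No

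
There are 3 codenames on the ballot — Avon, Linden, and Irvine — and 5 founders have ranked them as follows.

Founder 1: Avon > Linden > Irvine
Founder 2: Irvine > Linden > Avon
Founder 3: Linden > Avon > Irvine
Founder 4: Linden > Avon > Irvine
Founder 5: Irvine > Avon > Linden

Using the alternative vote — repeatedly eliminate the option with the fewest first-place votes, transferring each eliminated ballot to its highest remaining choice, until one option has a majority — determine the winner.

Round 1: Linden 2, Irvine 2, Avon 1. Avon has the fewest and is eliminated.
Round 2: Linden 3, Irvine 2. Linden has a majority.

Linden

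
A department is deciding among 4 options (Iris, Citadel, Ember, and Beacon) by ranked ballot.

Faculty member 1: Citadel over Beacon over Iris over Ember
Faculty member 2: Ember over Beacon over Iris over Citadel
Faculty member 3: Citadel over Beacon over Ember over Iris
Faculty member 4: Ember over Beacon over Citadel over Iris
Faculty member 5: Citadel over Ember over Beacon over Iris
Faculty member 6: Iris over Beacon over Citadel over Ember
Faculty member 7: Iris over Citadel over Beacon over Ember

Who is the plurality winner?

First-place vote totals:
  Iris: 2
  Citadel: 3
  Ember: 2
  Beacon: 0
Citadel has the most first-place votes.

Citadel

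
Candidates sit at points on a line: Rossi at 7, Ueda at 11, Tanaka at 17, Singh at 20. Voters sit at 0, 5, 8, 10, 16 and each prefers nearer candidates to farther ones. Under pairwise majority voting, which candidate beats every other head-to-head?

Rossi

With single-peaked preferences on a line, the Condorcet winner is the candidate closest to the median voter.
The median voter (position 8) is closest to Rossi at 7.
Check: Rossi vs Ueda — voters closer to Rossi: 3 of 5.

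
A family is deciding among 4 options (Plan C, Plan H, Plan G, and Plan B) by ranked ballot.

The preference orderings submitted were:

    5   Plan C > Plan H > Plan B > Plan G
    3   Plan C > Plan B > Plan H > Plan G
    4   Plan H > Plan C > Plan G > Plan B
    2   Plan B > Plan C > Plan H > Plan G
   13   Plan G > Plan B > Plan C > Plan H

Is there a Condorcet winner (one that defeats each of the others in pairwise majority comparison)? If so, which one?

Head-to-head results (27 voters total):
Plan C vs Plan H: Plan C wins 23–4.
Plan C vs Plan G: Plan C wins 14–13.
Plan C vs Plan B: Plan B wins 15–12.
Plan H vs Plan G: Plan H wins 14–13.
Plan H vs Plan B: Plan B wins 18–9.
Plan G vs Plan B: Plan G wins 17–10.
No candidate beats all others: Plan C beats Plan G beats Plan B beats Plan C, a majority cycle.

None — there is no Condorcet winner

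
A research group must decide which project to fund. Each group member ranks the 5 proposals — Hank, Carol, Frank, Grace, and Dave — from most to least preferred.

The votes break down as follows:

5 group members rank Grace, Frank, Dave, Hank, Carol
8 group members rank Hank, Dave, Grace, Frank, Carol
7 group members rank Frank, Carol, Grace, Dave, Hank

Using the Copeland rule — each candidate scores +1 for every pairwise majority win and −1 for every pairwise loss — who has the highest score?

Grace

Pairwise results:
  Hank vs Carol: Hank wins 13–7.
  Hank vs Frank: Frank wins 12–8.
  Hank vs Grace: Grace wins 12–8.
  Hank vs Dave: Dave wins 12–8.
  Carol vs Frank: Frank wins 20–0.
  Carol vs Grace: Grace wins 13–7.
  Carol vs Dave: Dave wins 13–7.
  Frank vs Grace: Grace wins 13–7.
  Frank vs Dave: Frank wins 12–8.
  Grace vs Dave: Grace wins 12–8.
Copeland scores (wins − losses):
  Hank: 1 − 3 = -2
  Carol: 0 − 4 = -4
  Frank: 3 − 1 = 2
  Grace: 4 − 0 = 4
  Dave: 2 − 2 = 0
Grace has the best Copeland score.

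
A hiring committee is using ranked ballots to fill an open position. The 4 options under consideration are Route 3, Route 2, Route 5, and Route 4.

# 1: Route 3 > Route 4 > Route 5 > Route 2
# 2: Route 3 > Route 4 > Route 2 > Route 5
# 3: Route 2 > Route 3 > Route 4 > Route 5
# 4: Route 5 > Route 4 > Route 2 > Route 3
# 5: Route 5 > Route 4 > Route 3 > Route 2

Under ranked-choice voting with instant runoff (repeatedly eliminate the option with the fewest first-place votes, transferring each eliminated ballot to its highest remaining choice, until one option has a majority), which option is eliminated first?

Route 4

Round 1: Route 3 2, Route 5 2, Route 2 1, Route 4 0. Route 4 has the fewest and is eliminated.
Round 2: Route 3 2, Route 5 2, Route 2 1. Route 2 has the fewest and is eliminated.
Round 3: Route 3 3, Route 5 2. Route 3 has a majority.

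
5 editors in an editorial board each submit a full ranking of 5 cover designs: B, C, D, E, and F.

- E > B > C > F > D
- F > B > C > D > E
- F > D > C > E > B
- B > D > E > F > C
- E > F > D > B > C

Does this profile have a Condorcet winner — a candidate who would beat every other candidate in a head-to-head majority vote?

Head-to-head results (5 voters total):
B vs C: B wins 4–1.
B vs D: B wins 3–2.
B vs E: E wins 3–2.
B vs F: F wins 3–2.
C vs D: D wins 3–2.
C vs E: E wins 3–2.
C vs F: F wins 4–1.
D vs E: D wins 3–2.
D vs F: F wins 4–1.
E vs F: E wins 3–2.
No candidate beats all others: B beats D beats E beats B, a majority cycle.

No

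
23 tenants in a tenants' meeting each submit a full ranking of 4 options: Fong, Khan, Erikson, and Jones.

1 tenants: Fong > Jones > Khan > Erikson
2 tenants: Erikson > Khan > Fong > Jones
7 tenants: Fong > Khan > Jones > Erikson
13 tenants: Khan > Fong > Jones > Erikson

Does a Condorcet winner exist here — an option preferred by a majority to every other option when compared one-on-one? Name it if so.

Khan

Head-to-head results (23 voters total):
Fong vs Khan: Khan wins 15–8.
Fong vs Erikson: Fong wins 21–2.
Fong vs Jones: Fong wins 23–0.
Khan vs Erikson: Khan wins 21–2.
Khan vs Jones: Khan wins 22–1.
Erikson vs Jones: Jones wins 21–2.
Khan beats each rival — Fong (15–8), Erikson (21–2), Jones (22–1) — so Khan is the Condorcet winner.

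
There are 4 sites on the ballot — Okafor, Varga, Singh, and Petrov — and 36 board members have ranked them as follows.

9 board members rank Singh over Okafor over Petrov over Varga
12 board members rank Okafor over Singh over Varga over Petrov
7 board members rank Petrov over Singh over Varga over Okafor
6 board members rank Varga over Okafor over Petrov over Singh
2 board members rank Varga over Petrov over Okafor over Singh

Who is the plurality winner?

First-place vote totals:
  Okafor: 12
  Varga: 8
  Singh: 9
  Petrov: 7
Okafor has the most first-place votes.

Okafor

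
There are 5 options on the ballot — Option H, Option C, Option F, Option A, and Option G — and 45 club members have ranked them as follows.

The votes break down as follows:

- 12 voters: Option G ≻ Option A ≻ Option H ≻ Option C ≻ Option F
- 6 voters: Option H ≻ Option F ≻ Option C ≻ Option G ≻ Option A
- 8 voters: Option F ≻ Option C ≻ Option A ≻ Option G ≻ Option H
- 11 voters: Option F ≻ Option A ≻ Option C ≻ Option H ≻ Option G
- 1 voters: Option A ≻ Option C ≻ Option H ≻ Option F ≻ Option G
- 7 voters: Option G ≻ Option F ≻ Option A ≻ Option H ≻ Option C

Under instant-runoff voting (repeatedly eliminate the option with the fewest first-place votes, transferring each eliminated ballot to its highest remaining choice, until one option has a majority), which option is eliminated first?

Round 1: Option F 19, Option G 19, Option H 6, Option A 1, Option C 0. Option C has the fewest and is eliminated.
Round 2: Option F 19, Option G 19, Option H 6, Option A 1. Option A has the fewest and is eliminated.
Round 3: Option F 19, Option G 19, Option H 7. Option H has the fewest and is eliminated.
Round 4: Option F 26, Option G 19. Option F has a majority.

Option C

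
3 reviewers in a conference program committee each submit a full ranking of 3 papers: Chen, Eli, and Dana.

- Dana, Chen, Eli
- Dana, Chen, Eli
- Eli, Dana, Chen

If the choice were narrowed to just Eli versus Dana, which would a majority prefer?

Dana

Ballots ranking Eli above Dana: 1.
Ballots ranking Dana above Eli: 2.
Dana wins the head-to-head, 2–1.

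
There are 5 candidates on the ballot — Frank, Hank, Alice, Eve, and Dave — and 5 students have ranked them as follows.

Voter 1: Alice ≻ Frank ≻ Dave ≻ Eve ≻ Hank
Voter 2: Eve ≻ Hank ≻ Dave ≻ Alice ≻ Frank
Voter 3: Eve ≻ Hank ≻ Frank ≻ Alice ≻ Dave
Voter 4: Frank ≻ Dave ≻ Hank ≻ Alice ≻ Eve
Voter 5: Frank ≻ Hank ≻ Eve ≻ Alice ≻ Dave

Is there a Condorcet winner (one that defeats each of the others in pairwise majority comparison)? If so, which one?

Frank

Head-to-head results (5 voters total):
Frank vs Hank: Frank wins 3–2.
Frank vs Alice: Frank wins 3–2.
Frank vs Eve: Frank wins 3–2.
Frank vs Dave: Frank wins 4–1.
Hank vs Alice: Hank wins 4–1.
Hank vs Eve: Eve wins 3–2.
Hank vs Dave: Hank wins 3–2.
Alice vs Eve: Eve wins 3–2.
Alice vs Dave: Alice wins 3–2.
Eve vs Dave: Eve wins 3–2.
Frank beats each rival — Hank (3–2), Alice (3–2), Eve (3–2), Dave (4–1) — so Frank is the Condorcet winner.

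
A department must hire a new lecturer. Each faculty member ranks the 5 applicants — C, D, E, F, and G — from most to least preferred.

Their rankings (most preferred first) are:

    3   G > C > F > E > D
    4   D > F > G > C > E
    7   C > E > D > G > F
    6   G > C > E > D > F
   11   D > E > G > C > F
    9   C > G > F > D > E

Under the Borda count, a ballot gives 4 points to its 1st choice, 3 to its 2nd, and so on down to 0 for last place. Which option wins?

C

Borda scores:
  C: 3·3 + 4·1 + 7·4 + 6·3 + 11·1 + 9·4 = 106
  D: 3·0 + 4·4 + 7·2 + 6·1 + 11·4 + 9·1 = 89
  E: 3·1 + 4·0 + 7·3 + 6·2 + 11·3 + 9·0 = 69
  F: 3·2 + 4·3 + 7·0 + 6·0 + 11·0 + 9·2 = 36
  G: 3·4 + 4·2 + 7·1 + 6·4 + 11·2 + 9·3 = 100
C has the highest total.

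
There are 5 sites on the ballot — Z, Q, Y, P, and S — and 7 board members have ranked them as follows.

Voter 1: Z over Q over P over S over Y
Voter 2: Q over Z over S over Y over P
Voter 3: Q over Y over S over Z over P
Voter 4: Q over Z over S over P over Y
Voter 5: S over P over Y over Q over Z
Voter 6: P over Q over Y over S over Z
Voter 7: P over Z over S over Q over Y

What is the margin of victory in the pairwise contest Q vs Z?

Ballots ranking Q above Z: 5.
Ballots ranking Z above Q: 2.
Q wins 5–2, a margin of 3.

3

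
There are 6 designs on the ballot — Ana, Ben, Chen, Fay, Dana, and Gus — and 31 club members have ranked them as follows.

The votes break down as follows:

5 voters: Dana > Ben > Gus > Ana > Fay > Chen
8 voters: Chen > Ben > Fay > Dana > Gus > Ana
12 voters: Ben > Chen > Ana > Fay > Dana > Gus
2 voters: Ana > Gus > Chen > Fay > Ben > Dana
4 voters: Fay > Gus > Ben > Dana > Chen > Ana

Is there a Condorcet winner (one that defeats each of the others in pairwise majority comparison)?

Yes

Head-to-head results (31 voters total):
Ana vs Ben: Ben wins 29–2.
Ana vs Chen: Chen wins 24–7.
Ana vs Fay: Ana wins 19–12.
Ana vs Dana: Dana wins 17–14.
Ana vs Gus: Gus wins 17–14.
Ben vs Chen: Ben wins 21–10.
Ben vs Fay: Ben wins 25–6.
Ben vs Dana: Ben wins 26–5.
Ben vs Gus: Ben wins 25–6.
Chen vs Fay: Chen wins 22–9.
Chen vs Dana: Chen wins 22–9.
Chen vs Gus: Chen wins 20–11.
Fay vs Dana: Fay wins 26–5.
Fay vs Gus: Fay wins 24–7.
Dana vs Gus: Dana wins 25–6.
Ben beats each rival — Ana (29–2), Chen (21–10), Fay (25–6), Dana (26–5), Gus (25–6) — so Ben is the Condorcet winner.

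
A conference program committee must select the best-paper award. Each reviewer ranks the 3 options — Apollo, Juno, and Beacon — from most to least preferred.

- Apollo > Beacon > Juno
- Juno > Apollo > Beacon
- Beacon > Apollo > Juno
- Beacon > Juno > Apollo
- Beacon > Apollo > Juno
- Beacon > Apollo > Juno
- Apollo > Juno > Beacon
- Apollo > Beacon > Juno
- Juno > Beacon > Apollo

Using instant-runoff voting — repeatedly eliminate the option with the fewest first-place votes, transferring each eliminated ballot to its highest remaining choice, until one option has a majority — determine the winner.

Beacon

Round 1: Beacon 4, Apollo 3, Juno 2. Juno has the fewest and is eliminated.
Round 2: Beacon 5, Apollo 4. Beacon has a majority.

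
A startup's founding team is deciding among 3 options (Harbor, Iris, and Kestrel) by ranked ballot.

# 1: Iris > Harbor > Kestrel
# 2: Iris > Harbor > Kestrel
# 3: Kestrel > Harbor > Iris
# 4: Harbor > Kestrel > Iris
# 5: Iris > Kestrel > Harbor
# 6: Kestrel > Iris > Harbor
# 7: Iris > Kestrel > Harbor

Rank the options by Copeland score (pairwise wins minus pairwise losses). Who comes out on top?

Pairwise results:
  Harbor vs Iris: Iris wins 5–2.
  Harbor vs Kestrel: Kestrel wins 4–3.
  Iris vs Kestrel: Iris wins 4–3.
Copeland scores (wins − losses):
  Harbor: 0 − 2 = -2
  Iris: 2 − 0 = 2
  Kestrel: 1 − 1 = 0
Iris has the best Copeland score.

Iris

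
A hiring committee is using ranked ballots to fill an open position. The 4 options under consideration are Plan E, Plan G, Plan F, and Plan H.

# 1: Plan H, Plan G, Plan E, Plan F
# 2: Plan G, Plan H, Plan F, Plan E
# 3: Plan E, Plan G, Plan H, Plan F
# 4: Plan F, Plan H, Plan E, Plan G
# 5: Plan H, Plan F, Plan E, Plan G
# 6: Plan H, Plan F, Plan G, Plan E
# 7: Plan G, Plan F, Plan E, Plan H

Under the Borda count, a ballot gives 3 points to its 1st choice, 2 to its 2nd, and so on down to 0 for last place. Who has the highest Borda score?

Plan H

Borda scores:
  Plan E: 1 + 0 + 3 + 1 + 1 + 0 + 1 = 7
  Plan G: 2 + 3 + 2 + 0 + 0 + 1 + 3 = 11
  Plan F: 0 + 1 + 0 + 3 + 2 + 2 + 2 = 10
  Plan H: 3 + 2 + 1 + 2 + 3 + 3 + 0 = 14
Plan H has the highest total.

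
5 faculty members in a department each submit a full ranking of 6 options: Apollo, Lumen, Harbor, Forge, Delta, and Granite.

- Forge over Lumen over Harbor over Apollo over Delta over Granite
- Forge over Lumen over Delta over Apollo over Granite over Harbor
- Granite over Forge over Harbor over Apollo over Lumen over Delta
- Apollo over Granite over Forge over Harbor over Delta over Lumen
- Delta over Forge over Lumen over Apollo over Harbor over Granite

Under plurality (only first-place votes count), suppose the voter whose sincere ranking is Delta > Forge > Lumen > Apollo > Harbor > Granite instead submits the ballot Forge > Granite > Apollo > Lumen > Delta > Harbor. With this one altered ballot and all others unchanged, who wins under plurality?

First-place totals with the altered ballot: Apollo 1, Lumen 0, Harbor 0, Forge 3, Delta 0, Granite 1.
The winner is unchanged: still Forge.

Forge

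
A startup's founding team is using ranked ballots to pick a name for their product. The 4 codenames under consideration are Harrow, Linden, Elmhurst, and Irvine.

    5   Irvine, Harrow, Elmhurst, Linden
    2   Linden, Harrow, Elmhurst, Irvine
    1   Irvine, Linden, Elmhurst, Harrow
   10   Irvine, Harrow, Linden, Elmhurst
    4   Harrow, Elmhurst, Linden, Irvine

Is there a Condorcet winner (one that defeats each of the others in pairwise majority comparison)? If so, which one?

Irvine

Head-to-head results (22 voters total):
Harrow vs Linden: Harrow wins 19–3.
Harrow vs Elmhurst: Harrow wins 21–1.
Harrow vs Irvine: Irvine wins 16–6.
Linden vs Elmhurst: Linden wins 13–9.
Linden vs Irvine: Irvine wins 16–6.
Elmhurst vs Irvine: Irvine wins 16–6.
Irvine beats each rival — Harrow (16–6), Linden (16–6), Elmhurst (16–6) — so Irvine is the Condorcet winner.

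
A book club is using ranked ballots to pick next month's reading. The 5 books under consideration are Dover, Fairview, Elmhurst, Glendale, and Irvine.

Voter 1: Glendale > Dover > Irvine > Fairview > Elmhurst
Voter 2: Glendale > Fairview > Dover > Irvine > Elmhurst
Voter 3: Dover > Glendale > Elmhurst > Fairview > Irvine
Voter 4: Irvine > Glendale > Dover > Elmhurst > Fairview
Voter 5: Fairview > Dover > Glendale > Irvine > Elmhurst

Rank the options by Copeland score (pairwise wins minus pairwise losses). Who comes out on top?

Pairwise results:
  Dover vs Fairview: Dover wins 3–2.
  Dover vs Elmhurst: Dover wins 5–0.
  Dover vs Glendale: Glendale wins 3–2.
  Dover vs Irvine: Dover wins 4–1.
  Fairview vs Elmhurst: Fairview wins 3–2.
  Fairview vs Glendale: Glendale wins 4–1.
  Fairview vs Irvine: Fairview wins 3–2.
  Elmhurst vs Glendale: Glendale wins 5–0.
  Elmhurst vs Irvine: Irvine wins 4–1.
  Glendale vs Irvine: Glendale wins 4–1.
Copeland scores (wins − losses):
  Dover: 3 − 1 = 2
  Fairview: 2 − 2 = 0
  Elmhurst: 0 − 4 = -4
  Glendale: 4 − 0 = 4
  Irvine: 1 − 3 = -2
Glendale has the best Copeland score.

Glendale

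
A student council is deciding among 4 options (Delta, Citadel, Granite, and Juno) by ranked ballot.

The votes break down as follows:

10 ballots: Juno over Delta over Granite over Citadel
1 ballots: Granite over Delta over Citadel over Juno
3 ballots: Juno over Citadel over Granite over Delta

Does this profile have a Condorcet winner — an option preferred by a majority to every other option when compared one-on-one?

Head-to-head results (14 voters total):
Delta vs Citadel: Delta wins 11–3.
Delta vs Granite: Delta wins 10–4.
Delta vs Juno: Juno wins 13–1.
Citadel vs Granite: Granite wins 11–3.
Citadel vs Juno: Juno wins 13–1.
Granite vs Juno: Juno wins 13–1.
Juno beats each rival — Delta (13–1), Citadel (13–1), Granite (13–1) — so Juno is the Condorcet winner.

Yes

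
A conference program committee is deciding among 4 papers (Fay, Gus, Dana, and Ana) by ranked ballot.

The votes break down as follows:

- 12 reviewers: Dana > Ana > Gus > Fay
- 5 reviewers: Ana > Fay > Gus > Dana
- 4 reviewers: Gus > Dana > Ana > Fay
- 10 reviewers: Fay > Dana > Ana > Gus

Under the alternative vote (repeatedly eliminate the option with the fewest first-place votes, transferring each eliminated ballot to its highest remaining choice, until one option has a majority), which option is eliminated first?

Gus

Round 1: Dana 12, Fay 10, Ana 5, Gus 4. Gus has the fewest and is eliminated.
Round 2: Dana 16, Fay 10, Ana 5. Dana has a majority.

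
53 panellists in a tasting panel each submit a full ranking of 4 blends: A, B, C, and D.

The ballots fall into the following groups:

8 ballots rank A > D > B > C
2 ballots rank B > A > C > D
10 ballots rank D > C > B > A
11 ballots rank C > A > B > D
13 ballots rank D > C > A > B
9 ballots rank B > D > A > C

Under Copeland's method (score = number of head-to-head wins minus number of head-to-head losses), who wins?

Pairwise results:
  A vs B: A wins 32–21.
  A vs C: C wins 34–19.
  A vs D: D wins 32–21.
  B vs C: C wins 34–19.
  B vs D: D wins 31–22.
  C vs D: D wins 40–13.
Copeland scores (wins − losses):
  A: 1 − 2 = -1
  B: 0 − 3 = -3
  C: 2 − 1 = 1
  D: 3 − 0 = 3
D has the best Copeland score.

D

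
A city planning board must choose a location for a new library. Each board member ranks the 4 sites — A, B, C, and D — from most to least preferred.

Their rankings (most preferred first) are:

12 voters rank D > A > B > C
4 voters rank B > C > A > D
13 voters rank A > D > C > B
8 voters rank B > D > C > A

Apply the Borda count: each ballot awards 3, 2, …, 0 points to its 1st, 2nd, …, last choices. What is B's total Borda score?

Borda scores:
  A: 12·2 + 4·1 + 13·3 + 8·0 = 67
  B: 12·1 + 4·3 + 13·0 + 8·3 = 48
  C: 12·0 + 4·2 + 13·1 + 8·1 = 29
  D: 12·3 + 4·0 + 13·2 + 8·2 = 78

48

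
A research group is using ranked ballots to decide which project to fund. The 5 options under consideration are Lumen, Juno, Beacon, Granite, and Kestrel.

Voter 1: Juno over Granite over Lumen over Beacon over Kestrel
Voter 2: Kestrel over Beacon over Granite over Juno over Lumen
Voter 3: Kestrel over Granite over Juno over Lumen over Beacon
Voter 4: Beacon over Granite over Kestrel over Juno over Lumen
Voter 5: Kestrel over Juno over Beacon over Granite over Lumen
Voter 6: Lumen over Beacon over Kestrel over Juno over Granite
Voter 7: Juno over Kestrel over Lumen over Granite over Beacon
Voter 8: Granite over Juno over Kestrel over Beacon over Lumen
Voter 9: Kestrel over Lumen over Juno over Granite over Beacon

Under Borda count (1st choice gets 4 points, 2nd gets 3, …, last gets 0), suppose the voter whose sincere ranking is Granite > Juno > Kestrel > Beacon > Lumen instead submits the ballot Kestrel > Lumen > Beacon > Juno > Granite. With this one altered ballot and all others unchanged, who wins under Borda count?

Kestrel

Borda totals with the altered ballot: Lumen 15, Juno 19, Beacon 15, Granite 14, Kestrel 27.
The winner is unchanged: still Kestrel.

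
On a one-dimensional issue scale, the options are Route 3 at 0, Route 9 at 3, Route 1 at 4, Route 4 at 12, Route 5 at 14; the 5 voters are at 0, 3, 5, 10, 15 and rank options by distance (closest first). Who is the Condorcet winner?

With single-peaked preferences on a line, the Condorcet winner is the candidate closest to the median voter.
The median voter (position 5) is closest to Route 1 at 4.
Check: Route 1 vs Route 3 — voters closer to Route 1: 4 of 5.

Route 1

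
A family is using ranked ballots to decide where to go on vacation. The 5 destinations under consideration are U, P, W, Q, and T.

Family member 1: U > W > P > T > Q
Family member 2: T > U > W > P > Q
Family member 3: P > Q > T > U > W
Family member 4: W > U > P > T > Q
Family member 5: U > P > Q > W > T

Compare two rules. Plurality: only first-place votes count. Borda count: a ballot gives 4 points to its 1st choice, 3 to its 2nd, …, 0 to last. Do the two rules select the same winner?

Yes

Plurality first-place counts: U 2, P 1, W 1, Q 0, T 1 → U.
Borda totals: U 15, P 12, W 10, Q 5, T 8 → U.
The two rules agree on U.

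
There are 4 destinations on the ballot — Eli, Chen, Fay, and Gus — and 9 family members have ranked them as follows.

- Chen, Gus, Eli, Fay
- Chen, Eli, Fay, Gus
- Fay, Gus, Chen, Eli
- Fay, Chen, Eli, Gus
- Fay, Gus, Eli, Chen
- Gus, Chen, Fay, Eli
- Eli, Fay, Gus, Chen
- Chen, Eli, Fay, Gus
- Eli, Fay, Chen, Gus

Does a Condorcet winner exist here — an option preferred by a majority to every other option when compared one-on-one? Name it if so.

Head-to-head results (9 voters total):
Eli vs Chen: Chen wins 6–3.
Eli vs Fay: Eli wins 5–4.
Eli vs Gus: Eli wins 5–4.
Chen vs Fay: Fay wins 5–4.
Chen vs Gus: Chen wins 5–4.
Fay vs Gus: Fay wins 7–2.
No candidate beats all others: Eli beats Fay beats Chen beats Eli, a majority cycle.

There is no Condorcet winner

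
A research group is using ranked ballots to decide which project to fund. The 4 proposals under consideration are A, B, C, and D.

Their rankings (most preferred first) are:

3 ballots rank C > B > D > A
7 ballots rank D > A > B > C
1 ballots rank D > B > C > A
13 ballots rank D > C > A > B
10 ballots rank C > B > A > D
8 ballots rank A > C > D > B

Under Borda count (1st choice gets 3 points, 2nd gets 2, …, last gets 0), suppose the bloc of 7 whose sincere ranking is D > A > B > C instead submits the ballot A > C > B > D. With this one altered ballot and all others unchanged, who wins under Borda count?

C

Borda totals with the altered ballot: A 68, B 35, C 96, D 53.
The winner is unchanged: still C.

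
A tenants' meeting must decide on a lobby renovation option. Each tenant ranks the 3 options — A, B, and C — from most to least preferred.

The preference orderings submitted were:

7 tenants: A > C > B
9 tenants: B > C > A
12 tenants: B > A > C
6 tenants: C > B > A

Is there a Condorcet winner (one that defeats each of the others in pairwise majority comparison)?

Yes

Head-to-head results (34 voters total):
A vs B: B wins 27–7.
A vs C: A wins 19–15.
B vs C: B wins 21–13.
B beats each rival — A (27–7), C (21–13) — so B is the Condorcet winner.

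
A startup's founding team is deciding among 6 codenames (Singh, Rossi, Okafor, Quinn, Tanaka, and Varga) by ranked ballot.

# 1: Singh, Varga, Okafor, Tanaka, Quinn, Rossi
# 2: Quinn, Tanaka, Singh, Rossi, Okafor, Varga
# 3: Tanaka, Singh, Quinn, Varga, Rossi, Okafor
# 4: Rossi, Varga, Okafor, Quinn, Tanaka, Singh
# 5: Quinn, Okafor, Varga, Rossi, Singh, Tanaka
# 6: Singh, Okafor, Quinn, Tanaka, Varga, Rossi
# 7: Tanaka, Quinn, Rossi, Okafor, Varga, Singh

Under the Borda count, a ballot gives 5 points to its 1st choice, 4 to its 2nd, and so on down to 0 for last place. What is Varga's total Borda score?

Borda scores:
  Singh: 5 + 3 + 4 + 0 + 1 + 5 + 0 = 18
  Rossi: 0 + 2 + 1 + 5 + 2 + 0 + 3 = 13
  Okafor: 3 + 1 + 0 + 3 + 4 + 4 + 2 = 17
  Quinn: 1 + 5 + 3 + 2 + 5 + 3 + 4 = 23
  Tanaka: 2 + 4 + 5 + 1 + 0 + 2 + 5 = 19
  Varga: 4 + 0 + 2 + 4 + 3 + 1 + 1 = 15

15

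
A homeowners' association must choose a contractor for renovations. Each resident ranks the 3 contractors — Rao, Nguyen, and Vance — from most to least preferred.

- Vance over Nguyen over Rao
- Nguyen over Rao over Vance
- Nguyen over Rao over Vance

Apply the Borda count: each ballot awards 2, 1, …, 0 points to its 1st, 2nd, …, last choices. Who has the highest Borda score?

Borda scores:
  Rao: 0 + 1 + 1 = 2
  Nguyen: 1 + 2 + 2 = 5
  Vance: 2 + 0 + 0 = 2
Nguyen has the highest total.

Nguyen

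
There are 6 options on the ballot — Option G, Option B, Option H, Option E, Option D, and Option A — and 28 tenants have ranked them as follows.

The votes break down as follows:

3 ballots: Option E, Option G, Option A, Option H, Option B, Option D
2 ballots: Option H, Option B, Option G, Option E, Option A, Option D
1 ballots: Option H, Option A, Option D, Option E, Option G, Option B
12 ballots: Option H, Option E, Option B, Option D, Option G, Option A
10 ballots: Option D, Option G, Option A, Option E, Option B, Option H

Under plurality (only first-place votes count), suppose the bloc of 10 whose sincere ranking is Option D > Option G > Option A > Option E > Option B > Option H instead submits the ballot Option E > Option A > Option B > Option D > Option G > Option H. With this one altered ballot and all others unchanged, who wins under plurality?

First-place totals with the altered ballot: Option G 0, Option B 0, Option H 15, Option E 13, Option D 0, Option A 0.
The winner is unchanged: still Option H.

Option H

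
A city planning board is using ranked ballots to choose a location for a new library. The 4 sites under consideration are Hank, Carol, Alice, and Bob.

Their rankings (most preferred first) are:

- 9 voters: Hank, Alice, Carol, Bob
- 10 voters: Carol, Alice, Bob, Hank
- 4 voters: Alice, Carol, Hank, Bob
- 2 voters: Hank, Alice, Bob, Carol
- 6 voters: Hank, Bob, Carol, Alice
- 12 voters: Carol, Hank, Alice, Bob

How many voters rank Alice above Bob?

Ballots ranking Alice above Bob: 9+10+4+2+12 = 37.
Ballots ranking Bob above Alice: 6.
So 37 of 43 voters prefer Alice to Bob.

37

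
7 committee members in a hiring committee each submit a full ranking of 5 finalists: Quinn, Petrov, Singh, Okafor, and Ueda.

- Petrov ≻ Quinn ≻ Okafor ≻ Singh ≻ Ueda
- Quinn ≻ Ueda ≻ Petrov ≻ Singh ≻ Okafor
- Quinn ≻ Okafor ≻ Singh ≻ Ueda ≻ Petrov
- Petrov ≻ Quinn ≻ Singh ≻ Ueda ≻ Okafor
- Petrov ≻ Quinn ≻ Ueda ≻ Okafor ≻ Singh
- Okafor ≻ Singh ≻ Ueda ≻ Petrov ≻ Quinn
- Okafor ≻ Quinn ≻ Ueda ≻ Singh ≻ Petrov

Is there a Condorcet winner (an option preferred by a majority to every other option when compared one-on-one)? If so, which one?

Head-to-head results (7 voters total):
Quinn vs Petrov: Petrov wins 4–3.
Quinn vs Singh: Quinn wins 6–1.
Quinn vs Okafor: Quinn wins 5–2.
Quinn vs Ueda: Quinn wins 6–1.
Petrov vs Singh: Petrov wins 4–3.
Petrov vs Okafor: Petrov wins 4–3.
Petrov vs Ueda: Ueda wins 4–3.
Singh vs Okafor: Okafor wins 5–2.
Singh vs Ueda: Singh wins 4–3.
Okafor vs Ueda: Okafor wins 4–3.
No candidate beats all others: Quinn beats Ueda beats Petrov beats Quinn, a majority cycle.

There is no Condorcet winner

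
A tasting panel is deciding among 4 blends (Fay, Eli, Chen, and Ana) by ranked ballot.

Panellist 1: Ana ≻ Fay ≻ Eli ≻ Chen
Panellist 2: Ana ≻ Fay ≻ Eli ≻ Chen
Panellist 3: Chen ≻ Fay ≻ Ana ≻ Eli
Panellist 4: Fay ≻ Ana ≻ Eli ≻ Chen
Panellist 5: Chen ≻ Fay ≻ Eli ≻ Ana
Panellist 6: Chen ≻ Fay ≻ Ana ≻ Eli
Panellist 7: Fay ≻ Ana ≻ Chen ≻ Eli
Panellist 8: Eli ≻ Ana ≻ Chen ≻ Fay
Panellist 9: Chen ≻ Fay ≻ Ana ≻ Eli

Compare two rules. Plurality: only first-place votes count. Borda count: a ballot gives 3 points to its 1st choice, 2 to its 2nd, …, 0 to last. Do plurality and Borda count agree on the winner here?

Plurality first-place counts: Fay 2, Eli 1, Chen 4, Ana 2 → Chen.
Borda totals: Fay 18, Eli 7, Chen 14, Ana 15 → Fay.
The two rules disagree: plurality picks Chen, Borda picks Fay.

No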